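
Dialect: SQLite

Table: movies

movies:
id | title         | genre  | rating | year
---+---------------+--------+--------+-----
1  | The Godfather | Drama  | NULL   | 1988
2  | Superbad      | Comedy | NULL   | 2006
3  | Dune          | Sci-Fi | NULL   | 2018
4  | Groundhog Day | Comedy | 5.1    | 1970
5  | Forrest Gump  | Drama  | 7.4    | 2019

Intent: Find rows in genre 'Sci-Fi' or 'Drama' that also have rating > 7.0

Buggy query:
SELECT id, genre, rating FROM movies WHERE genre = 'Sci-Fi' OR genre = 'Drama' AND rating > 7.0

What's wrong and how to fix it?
Bug: Without parentheses, AND is evaluated before OR, so the rating filter only applies to the 'Drama' branch

Fix: Add parentheses around the OR so the AND applies to both alternatives

Corrected query:
SELECT id, genre, rating FROM movies WHERE (genre = 'Sci-Fi' OR genre = 'Drama') AND rating > 7.0

Result:
id | genre | rating
---+-------+-------
5  | Drama | 7.4   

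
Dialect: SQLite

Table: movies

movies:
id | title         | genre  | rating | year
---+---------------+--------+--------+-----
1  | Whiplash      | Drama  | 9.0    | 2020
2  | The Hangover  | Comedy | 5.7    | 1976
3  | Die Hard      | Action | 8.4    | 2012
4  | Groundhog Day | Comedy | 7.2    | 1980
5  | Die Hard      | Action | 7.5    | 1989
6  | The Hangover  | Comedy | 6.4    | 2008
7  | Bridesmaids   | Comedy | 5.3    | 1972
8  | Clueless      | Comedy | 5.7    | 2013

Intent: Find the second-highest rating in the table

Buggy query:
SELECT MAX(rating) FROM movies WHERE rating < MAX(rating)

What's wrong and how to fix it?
Bug: MAX(rating) on the right of the comparison is an aggregate-in-WHERE error

Fix: Put the inner MAX in a scalar subquery

Corrected query:
SELECT MAX(rating) FROM movies WHERE rating < (SELECT MAX(rating) FROM movies)

Result:
MAX(rating)
-----------
8.4        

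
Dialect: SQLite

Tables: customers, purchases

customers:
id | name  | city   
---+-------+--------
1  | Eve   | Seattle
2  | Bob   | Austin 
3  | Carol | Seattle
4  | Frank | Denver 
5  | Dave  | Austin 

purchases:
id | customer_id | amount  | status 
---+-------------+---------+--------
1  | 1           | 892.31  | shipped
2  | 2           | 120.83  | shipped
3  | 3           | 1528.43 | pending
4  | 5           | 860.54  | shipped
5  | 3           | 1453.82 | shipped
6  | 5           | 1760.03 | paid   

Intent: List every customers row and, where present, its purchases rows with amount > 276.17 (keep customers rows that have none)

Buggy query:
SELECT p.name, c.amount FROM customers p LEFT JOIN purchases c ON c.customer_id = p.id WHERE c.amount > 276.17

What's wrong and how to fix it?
Bug: Filtering c.amount in WHERE discards the NULL rows produced by LEFT JOIN, turning it into an inner join

Fix: Move the right-table condition into the ON clause so unmatched parents are kept

Corrected query:
SELECT p.name, c.amount FROM customers p LEFT JOIN purchases c ON c.customer_id = p.id AND c.amount > 276.17

Result:
name  | amount 
------+--------
Eve   | 892.31 
Bob   | NULL   
Carol | 1453.82
Carol | 1528.43
Frank | NULL   
Dave  | 860.54 
Dave  | 1760.03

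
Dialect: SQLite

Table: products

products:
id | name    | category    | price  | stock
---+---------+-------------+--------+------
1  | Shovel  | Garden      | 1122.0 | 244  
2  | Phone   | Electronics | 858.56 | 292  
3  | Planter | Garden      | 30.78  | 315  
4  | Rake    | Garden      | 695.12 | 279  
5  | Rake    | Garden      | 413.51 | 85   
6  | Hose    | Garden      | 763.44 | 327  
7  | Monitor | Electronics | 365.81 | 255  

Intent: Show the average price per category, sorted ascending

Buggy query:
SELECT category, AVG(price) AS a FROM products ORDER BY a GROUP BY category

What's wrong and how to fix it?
Bug: GROUP BY must precede ORDER BY

Fix: Move ORDER BY to the end, after GROUP BY

Corrected query:
SELECT category, AVG(price) AS a FROM products GROUP BY category ORDER BY a

Result:
category    | a      
------------+--------
Garden      | 604.97 
Electronics | 612.185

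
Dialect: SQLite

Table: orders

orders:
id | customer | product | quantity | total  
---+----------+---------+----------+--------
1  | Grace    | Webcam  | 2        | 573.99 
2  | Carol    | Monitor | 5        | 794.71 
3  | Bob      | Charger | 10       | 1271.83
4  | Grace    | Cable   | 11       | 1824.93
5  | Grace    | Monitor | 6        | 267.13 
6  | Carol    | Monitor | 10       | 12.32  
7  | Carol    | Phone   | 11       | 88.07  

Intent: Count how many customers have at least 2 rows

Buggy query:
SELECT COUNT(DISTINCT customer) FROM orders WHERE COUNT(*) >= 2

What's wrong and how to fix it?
Bug: WHERE filters individual rows, not groups, so a group-level COUNT is invalid there

Fix: Group first with HAVING COUNT(*) >= 2, then COUNT the resulting groups

Corrected query:
SELECT COUNT(*) FROM (SELECT customer FROM orders GROUP BY customer HAVING COUNT(*) >= 2)

Result:
COUNT(*)
--------
2       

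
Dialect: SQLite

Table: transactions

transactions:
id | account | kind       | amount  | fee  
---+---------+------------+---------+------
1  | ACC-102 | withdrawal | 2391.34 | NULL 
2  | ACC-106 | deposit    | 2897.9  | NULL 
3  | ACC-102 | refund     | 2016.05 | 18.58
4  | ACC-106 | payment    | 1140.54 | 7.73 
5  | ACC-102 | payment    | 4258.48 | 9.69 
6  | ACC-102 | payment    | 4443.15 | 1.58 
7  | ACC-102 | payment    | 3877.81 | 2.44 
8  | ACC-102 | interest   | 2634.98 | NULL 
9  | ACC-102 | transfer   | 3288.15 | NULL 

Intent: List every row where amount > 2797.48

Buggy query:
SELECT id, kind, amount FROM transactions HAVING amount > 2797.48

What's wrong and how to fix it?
Bug: HAVING filters the output of aggregation, but this query has no GROUP BY and no aggregate functions, so SQLite rejects it (HAVING clause on a non-aggregate query); the condition here is per row

Fix: Replace HAVING with WHERE since the condition applies to individual rows

Corrected query:
SELECT id, kind, amount FROM transactions WHERE amount > 2797.48

Result:
id | kind     | amount 
---+----------+--------
2  | deposit  | 2897.9 
5  | payment  | 4258.48
6  | payment  | 4443.15
7  | payment  | 3877.81
9  | transfer | 3288.15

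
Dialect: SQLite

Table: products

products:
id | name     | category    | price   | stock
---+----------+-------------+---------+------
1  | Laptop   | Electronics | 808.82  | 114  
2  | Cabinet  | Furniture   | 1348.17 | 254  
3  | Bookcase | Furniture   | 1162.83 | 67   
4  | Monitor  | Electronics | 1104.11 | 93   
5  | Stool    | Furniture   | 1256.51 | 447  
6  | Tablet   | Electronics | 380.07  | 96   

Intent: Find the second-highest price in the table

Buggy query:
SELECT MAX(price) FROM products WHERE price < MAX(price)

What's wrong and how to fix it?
Bug: MAX(price) on the right of the comparison is an aggregate-in-WHERE error

Fix: Put the inner MAX in a scalar subquery

Corrected query:
SELECT MAX(price) FROM products WHERE price < (SELECT MAX(price) FROM products)

Result:
MAX(price)
----------
1256.51   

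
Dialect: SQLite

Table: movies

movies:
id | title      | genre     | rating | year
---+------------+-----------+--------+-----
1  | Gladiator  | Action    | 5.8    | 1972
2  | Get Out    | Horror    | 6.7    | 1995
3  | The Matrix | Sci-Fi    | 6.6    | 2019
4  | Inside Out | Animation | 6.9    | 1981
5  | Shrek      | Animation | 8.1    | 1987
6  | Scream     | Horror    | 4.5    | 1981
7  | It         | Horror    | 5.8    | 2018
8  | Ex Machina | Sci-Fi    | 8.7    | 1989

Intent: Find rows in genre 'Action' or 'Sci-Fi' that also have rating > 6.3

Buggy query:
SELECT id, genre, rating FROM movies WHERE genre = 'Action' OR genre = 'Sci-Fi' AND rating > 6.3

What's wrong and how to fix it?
Bug: AND binds tighter than OR, so this parses as genre = 'Action' OR (genre = 'Sci-Fi' AND rating > 6.3)

Fix: Group the OR with parentheses (or use IN), then AND the threshold

Corrected query:
SELECT id, genre, rating FROM movies WHERE (genre = 'Action' OR genre = 'Sci-Fi') AND rating > 6.3

Result:
id | genre  | rating
---+--------+-------
3  | Sci-Fi | 6.6   
8  | Sci-Fi | 8.7   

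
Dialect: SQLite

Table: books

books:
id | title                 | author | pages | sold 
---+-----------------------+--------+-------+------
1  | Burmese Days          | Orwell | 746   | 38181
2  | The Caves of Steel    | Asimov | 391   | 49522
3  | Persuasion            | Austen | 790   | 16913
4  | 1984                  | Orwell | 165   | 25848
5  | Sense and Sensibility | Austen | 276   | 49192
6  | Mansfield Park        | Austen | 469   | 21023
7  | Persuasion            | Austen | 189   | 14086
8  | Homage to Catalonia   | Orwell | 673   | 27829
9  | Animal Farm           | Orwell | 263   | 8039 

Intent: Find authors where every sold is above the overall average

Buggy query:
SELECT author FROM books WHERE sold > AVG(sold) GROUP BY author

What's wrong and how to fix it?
Bug: WHERE evaluates per row before aggregation, so AVG() is unavailable

Fix: Compute the overall average in a scalar subquery and compare each group's MIN against it in HAVING

Corrected query:
SELECT author FROM books GROUP BY author HAVING MIN(sold) > (SELECT AVG(sold) FROM books)

Result:
author
------
Asimov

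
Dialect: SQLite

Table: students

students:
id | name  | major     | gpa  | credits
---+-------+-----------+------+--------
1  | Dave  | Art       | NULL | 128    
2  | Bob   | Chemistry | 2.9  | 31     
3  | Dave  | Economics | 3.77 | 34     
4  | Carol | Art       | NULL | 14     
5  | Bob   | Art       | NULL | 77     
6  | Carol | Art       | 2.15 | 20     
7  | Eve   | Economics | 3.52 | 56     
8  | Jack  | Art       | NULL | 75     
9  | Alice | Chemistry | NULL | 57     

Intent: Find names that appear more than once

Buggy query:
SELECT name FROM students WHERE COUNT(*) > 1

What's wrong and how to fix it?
Bug: COUNT(*) is an aggregate and cannot be used in WHERE

Fix: Group first, then use HAVING for the count condition

Corrected query:
SELECT name FROM students GROUP BY name HAVING COUNT(*) > 1

Result:
name 
-----
Bob  
Carol
Dave 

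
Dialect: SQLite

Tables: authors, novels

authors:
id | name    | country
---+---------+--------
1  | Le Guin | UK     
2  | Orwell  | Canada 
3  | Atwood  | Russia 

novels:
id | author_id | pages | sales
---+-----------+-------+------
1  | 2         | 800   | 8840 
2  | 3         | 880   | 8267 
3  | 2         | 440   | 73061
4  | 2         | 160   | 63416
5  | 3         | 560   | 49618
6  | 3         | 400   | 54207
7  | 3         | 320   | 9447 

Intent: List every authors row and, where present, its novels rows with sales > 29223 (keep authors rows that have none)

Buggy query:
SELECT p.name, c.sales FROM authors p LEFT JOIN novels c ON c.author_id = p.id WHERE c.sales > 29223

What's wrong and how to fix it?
Bug: A WHERE condition on the right-hand table after LEFT JOIN drops unmatched parents

Fix: Move the right-table condition into the ON clause so unmatched parents are kept

Corrected query:
SELECT p.name, c.sales FROM authors p LEFT JOIN novels c ON c.author_id = p.id AND c.sales > 29223

Result:
name    | sales
--------+------
Le Guin | NULL 
Orwell  | 63416
Orwell  | 73061
Atwood  | 49618
Atwood  | 54207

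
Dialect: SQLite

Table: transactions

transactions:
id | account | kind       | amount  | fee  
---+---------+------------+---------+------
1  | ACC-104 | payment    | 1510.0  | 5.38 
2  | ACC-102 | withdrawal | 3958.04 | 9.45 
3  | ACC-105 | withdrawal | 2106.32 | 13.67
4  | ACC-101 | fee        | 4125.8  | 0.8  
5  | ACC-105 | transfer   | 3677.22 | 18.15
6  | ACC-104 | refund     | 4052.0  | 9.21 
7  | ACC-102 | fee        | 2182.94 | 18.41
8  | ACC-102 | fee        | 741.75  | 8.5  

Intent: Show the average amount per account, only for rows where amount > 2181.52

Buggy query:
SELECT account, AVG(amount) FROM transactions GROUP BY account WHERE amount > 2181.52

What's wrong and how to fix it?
Bug: Row-level WHERE must come before GROUP BY in the clause order

Fix: Place WHERE between FROM and GROUP BY

Corrected query:
SELECT account, AVG(amount) FROM transactions WHERE amount > 2181.52 GROUP BY account

Result:
account | AVG(amount)
--------+------------
ACC-101 | 4125.8     
ACC-102 | 3070.49    
ACC-104 | 4052       
ACC-105 | 3677.22    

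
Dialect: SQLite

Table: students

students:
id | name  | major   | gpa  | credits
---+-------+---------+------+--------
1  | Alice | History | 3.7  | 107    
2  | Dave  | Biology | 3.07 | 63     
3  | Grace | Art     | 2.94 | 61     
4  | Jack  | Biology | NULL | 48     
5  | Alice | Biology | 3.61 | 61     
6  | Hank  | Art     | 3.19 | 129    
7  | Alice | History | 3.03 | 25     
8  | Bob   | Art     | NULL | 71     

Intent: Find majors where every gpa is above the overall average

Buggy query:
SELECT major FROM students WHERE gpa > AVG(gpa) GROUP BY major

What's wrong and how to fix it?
Bug: WHERE evaluates per row before aggregation, so AVG() is unavailable

Fix: Compute the overall average in a scalar subquery and compare each group's MIN against it in HAVING

Corrected query:
SELECT major FROM students GROUP BY major HAVING MIN(gpa) > (SELECT AVG(gpa) FROM students)

Result:
(no rows)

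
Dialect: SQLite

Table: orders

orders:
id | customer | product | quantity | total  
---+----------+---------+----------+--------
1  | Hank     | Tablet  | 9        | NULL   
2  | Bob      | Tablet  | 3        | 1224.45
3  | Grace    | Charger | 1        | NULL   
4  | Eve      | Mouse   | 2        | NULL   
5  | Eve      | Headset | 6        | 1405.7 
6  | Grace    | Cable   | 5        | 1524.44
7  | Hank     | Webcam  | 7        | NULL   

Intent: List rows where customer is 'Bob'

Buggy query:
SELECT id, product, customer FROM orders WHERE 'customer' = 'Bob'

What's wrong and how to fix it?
Bug: Single quotes denote string literals in SQL; the column name is being compared as a constant string

Fix: Reference the column as customer without single quotes

Corrected query:
SELECT id, product, customer FROM orders WHERE customer = 'Bob'

Result:
id | product | customer
---+---------+---------
2  | Tablet  | Bob     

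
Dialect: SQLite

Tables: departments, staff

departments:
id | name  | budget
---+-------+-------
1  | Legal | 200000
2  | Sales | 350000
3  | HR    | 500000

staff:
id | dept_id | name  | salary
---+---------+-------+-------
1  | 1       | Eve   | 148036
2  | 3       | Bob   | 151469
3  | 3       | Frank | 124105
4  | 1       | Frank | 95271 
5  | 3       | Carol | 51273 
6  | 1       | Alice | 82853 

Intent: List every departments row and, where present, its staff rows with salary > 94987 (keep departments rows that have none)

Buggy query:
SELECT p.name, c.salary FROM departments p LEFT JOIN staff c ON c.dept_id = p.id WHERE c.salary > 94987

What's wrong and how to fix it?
Bug: A WHERE condition on the right-hand table after LEFT JOIN drops unmatched parents

Fix: Move the right-table condition into the ON clause so unmatched parents are kept

Corrected query:
SELECT p.name, c.salary FROM departments p LEFT JOIN staff c ON c.dept_id = p.id AND c.salary > 94987

Result:
name  | salary
------+-------
Legal | 95271 
Legal | 148036
Sales | NULL  
HR    | 124105
HR    | 151469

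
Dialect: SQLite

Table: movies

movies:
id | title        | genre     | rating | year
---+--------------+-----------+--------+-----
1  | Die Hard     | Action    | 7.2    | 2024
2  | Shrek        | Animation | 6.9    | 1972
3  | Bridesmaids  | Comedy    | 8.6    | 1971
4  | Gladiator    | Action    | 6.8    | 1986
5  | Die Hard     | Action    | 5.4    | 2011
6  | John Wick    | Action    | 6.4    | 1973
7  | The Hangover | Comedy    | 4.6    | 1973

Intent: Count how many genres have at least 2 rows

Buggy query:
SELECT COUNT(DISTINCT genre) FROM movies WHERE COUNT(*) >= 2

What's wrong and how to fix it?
Bug: COUNT(*) cannot appear in WHERE; the per-group count doesn't exist yet

Fix: Group first with HAVING COUNT(*) >= 2, then COUNT the resulting groups

Corrected query:
SELECT COUNT(*) FROM (SELECT genre FROM movies GROUP BY genre HAVING COUNT(*) >= 2)

Result:
COUNT(*)
--------
2       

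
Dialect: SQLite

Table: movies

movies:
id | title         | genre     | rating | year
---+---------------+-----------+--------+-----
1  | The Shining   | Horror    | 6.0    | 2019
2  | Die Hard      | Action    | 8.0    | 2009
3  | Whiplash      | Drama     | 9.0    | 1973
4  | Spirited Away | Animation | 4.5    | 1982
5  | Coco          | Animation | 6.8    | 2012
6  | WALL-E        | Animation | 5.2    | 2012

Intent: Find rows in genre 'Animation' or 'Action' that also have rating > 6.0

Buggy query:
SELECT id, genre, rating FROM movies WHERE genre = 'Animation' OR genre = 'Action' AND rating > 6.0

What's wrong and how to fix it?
Bug: Without parentheses, AND is evaluated before OR, so the rating filter only applies to the 'Action' branch

Fix: Group the OR with parentheses (or use IN), then AND the threshold

Corrected query:
SELECT id, genre, rating FROM movies WHERE (genre = 'Animation' OR genre = 'Action') AND rating > 6.0

Result:
id | genre     | rating
---+-----------+-------
2  | Action    | 8     
5  | Animation | 6.8   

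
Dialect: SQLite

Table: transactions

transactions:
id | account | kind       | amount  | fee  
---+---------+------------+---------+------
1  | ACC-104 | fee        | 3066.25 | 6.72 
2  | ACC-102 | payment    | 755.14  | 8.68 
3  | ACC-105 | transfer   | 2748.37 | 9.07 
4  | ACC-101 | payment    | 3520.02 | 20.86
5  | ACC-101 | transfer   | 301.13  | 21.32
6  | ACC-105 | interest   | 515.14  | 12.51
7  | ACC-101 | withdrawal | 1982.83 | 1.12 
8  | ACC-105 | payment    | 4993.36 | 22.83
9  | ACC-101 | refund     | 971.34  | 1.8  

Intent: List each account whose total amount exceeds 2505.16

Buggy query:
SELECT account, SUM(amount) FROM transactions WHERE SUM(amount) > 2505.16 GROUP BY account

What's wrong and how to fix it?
Bug: SUM(amount) is an aggregate, but WHERE filters rows before aggregation

Fix: Use HAVING (which filters groups after aggregation) instead of WHERE

Corrected query:
SELECT account, SUM(amount) FROM transactions GROUP BY account HAVING SUM(amount) > 2505.16

Result:
account | SUM(amount)
--------+------------
ACC-101 | 6775.32    
ACC-104 | 3066.25    
ACC-105 | 8256.87    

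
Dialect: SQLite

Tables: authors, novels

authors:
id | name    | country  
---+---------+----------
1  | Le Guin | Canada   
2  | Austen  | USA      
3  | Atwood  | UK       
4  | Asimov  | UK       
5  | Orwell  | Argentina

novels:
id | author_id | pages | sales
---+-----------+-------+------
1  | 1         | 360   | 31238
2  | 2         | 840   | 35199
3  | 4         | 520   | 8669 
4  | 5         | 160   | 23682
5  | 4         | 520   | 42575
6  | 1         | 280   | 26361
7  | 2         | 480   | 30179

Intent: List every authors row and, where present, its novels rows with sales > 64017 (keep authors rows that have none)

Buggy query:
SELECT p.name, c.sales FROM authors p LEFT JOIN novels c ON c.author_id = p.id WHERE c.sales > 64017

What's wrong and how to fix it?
Bug: A WHERE condition on the right-hand table after LEFT JOIN drops unmatched parents

Fix: Put 'c.sales > 64017' in the JOIN's ON clause instead of WHERE

Corrected query:
SELECT p.name, c.sales FROM authors p LEFT JOIN novels c ON c.author_id = p.id AND c.sales > 64017

Result:
name    | sales
--------+------
Le Guin | NULL 
Austen  | NULL 
Atwood  | NULL 
Asimov  | NULL 
Orwell  | NULL 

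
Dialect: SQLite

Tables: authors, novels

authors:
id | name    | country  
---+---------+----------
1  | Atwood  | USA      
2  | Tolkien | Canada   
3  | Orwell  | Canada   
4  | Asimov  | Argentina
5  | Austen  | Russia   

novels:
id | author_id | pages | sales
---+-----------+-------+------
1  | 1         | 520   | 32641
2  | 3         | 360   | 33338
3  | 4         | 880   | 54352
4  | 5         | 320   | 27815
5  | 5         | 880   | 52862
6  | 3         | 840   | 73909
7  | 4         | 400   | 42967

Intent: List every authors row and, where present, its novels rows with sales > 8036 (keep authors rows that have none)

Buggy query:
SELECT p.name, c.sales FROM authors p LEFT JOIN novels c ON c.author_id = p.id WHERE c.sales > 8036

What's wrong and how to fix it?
Bug: A WHERE condition on the right-hand table after LEFT JOIN drops unmatched parents

Fix: Put 'c.sales > 8036' in the JOIN's ON clause instead of WHERE

Corrected query:
SELECT p.name, c.sales FROM authors p LEFT JOIN novels c ON c.author_id = p.id AND c.sales > 8036

Result:
name    | sales
--------+------
Atwood  | 32641
Tolkien | NULL 
Orwell  | 33338
Orwell  | 73909
Asimov  | 42967
Asimov  | 54352
Austen  | 27815
Austen  | 52862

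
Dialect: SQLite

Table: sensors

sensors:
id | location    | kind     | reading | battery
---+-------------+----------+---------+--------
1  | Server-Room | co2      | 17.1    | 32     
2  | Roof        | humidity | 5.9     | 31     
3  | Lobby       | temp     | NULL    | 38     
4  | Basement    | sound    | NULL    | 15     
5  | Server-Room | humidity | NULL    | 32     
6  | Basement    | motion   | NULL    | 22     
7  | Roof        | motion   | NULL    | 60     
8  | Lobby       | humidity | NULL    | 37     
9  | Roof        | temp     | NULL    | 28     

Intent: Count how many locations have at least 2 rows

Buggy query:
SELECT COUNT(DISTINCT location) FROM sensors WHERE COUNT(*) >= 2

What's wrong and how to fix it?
Bug: COUNT(*) cannot appear in WHERE; the per-group count doesn't exist yet

Fix: Group first with HAVING COUNT(*) >= 2, then COUNT the resulting groups

Corrected query:
SELECT COUNT(*) FROM (SELECT location FROM sensors GROUP BY location HAVING COUNT(*) >= 2)

Result:
COUNT(*)
--------
4       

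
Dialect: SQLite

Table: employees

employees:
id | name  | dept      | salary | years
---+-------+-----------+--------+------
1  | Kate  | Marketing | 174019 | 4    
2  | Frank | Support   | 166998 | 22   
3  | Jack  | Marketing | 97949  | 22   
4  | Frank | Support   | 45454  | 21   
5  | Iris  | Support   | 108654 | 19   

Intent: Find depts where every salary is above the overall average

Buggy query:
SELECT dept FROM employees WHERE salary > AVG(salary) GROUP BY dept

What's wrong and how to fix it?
Bug: AVG() is an aggregate; it can't sit directly in WHERE

Fix: Use a subquery for AVG and a HAVING MIN(...) filter so the condition holds for every row in the group

Corrected query:
SELECT dept FROM employees GROUP BY dept HAVING MIN(salary) > (SELECT AVG(salary) FROM employees)

Result:
(no rows)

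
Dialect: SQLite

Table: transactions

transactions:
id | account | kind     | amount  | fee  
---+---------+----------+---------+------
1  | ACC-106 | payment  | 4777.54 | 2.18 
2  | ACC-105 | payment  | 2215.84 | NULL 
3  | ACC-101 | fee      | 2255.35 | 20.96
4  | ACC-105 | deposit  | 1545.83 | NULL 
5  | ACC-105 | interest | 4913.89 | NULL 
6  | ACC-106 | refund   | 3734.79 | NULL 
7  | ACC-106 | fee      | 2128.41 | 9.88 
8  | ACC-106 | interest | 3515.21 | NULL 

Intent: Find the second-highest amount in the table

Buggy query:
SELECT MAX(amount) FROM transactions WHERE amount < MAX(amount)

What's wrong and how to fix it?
Bug: MAX(amount) on the right of the comparison is an aggregate-in-WHERE error

Fix: Compute the overall MAX in a subquery, then take MAX of rows below it

Corrected query:
SELECT MAX(amount) FROM transactions WHERE amount < (SELECT MAX(amount) FROM transactions)

Result:
MAX(amount)
-----------
4777.54    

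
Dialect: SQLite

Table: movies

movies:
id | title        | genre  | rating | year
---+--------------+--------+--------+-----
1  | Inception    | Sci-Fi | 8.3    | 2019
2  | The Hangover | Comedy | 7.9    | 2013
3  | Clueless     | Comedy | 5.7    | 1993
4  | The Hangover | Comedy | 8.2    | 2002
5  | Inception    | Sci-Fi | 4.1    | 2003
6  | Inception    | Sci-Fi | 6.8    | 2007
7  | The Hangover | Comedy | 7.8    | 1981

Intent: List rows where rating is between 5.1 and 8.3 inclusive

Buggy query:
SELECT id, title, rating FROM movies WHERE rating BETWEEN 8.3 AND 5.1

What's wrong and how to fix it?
Bug: The bounds are reversed; BETWEEN a AND b requires a <= b to match anything

Fix: Swap the bounds so the smaller value comes first

Corrected query:
SELECT id, title, rating FROM movies WHERE rating BETWEEN 5.1 AND 8.3

Result:
id | title        | rating
---+--------------+-------
1  | Inception    | 8.3   
2  | The Hangover | 7.9   
3  | Clueless     | 5.7   
4  | The Hangover | 8.2   
6  | Inception    | 6.8   
7  | The Hangover | 7.8   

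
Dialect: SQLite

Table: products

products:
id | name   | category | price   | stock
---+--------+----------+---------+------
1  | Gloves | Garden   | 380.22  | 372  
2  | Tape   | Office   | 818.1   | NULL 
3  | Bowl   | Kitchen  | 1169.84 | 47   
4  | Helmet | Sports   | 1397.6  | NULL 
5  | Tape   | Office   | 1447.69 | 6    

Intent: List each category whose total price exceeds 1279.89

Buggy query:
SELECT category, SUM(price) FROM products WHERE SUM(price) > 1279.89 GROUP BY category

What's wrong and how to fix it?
Bug: SUM(price) is an aggregate, but WHERE filters rows before aggregation

Fix: Move the aggregate condition to a HAVING clause

Corrected query:
SELECT category, SUM(price) FROM products GROUP BY category HAVING SUM(price) > 1279.89

Result:
category | SUM(price)
---------+-----------
Office   | 2265.79   
Sports   | 1397.6    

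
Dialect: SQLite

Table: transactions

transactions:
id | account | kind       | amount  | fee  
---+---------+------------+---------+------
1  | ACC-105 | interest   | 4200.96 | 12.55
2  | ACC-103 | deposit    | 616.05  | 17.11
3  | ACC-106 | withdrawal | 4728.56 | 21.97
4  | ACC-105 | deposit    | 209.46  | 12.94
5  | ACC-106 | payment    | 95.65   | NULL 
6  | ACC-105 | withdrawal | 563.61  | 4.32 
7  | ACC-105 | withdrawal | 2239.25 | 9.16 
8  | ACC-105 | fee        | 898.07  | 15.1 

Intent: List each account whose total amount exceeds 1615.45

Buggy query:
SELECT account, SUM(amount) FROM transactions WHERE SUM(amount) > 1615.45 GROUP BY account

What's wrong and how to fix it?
Bug: Aggregate functions cannot appear in a WHERE clause

Fix: Move the aggregate condition to a HAVING clause

Corrected query:
SELECT account, SUM(amount) FROM transactions GROUP BY account HAVING SUM(amount) > 1615.45

Result:
account | SUM(amount)
--------+------------
ACC-105 | 8111.35    
ACC-106 | 4824.21    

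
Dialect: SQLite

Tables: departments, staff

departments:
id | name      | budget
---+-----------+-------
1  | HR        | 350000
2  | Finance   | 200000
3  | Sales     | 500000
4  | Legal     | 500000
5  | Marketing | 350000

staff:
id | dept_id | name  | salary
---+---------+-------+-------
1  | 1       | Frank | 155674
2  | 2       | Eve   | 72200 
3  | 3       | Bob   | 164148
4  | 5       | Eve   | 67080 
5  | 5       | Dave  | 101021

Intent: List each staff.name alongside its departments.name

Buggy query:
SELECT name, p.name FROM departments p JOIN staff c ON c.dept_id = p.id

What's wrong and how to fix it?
Bug: Both tables have a 'name' column; the unqualified reference is ambiguous

Fix: Qualify the column with its table alias (c.name)

Corrected query:
SELECT c.name, p.name FROM departments p JOIN staff c ON c.dept_id = p.id

Result:
name  | name     
------+----------
Frank | HR       
Eve   | Finance  
Bob   | Sales    
Eve   | Marketing
Dave  | Marketing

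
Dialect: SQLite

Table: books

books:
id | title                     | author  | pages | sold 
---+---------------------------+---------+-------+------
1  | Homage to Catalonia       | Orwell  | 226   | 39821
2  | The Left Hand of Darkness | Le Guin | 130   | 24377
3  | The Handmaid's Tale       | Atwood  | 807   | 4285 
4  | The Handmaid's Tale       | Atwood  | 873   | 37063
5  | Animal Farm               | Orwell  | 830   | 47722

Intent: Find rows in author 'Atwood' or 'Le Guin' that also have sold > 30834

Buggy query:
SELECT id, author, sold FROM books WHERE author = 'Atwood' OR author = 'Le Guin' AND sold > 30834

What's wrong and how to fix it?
Bug: Without parentheses, AND is evaluated before OR, so the sold filter only applies to the 'Le Guin' branch

Fix: Group the OR with parentheses (or use IN), then AND the threshold

Corrected query:
SELECT id, author, sold FROM books WHERE (author = 'Atwood' OR author = 'Le Guin') AND sold > 30834

Result:
id | author | sold 
---+--------+------
4  | Atwood | 37063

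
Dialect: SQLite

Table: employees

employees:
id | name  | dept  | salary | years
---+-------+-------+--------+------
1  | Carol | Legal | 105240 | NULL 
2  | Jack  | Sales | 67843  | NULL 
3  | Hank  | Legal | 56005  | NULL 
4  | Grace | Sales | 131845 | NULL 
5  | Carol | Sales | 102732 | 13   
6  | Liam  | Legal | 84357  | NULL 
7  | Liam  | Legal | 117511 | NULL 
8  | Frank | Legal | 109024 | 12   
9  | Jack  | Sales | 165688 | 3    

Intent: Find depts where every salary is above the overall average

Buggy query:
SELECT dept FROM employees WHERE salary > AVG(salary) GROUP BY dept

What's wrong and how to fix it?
Bug: WHERE evaluates per row before aggregation, so AVG() is unavailable

Fix: Use a subquery for AVG and a HAVING MIN(...) filter so the condition holds for every row in the group

Corrected query:
SELECT dept FROM employees GROUP BY dept HAVING MIN(salary) > (SELECT AVG(salary) FROM employees)

Result:
(no rows)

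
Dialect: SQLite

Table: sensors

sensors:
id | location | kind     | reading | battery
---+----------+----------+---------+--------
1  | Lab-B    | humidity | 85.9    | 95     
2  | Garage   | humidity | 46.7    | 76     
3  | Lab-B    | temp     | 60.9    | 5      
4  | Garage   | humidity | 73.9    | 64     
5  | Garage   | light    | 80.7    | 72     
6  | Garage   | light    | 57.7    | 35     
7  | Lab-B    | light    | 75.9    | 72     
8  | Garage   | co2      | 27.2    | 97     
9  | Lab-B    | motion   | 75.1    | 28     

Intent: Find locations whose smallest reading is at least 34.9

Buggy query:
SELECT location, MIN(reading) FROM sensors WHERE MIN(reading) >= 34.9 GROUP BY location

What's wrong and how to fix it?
Bug: MIN() in WHERE is a misuse of aggregate

Fix: Use HAVING for the per-group MIN condition

Corrected query:
SELECT location, MIN(reading) FROM sensors GROUP BY location HAVING MIN(reading) >= 34.9

Result:
location | MIN(reading)
---------+-------------
Lab-B    | 60.9        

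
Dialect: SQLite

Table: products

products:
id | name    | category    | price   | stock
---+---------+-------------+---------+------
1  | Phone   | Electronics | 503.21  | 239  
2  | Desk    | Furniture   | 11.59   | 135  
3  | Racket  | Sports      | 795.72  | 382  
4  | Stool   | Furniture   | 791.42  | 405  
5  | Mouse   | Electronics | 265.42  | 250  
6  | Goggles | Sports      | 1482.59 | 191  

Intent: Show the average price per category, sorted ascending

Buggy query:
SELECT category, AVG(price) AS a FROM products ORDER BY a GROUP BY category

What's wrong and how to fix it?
Bug: GROUP BY must precede ORDER BY

Fix: Reorder: SELECT … FROM … GROUP BY … ORDER BY …

Corrected query:
SELECT category, AVG(price) AS a FROM products GROUP BY category ORDER BY a

Result:
category    | a       
------------+---------
Electronics | 384.315 
Furniture   | 401.505 
Sports      | 1139.155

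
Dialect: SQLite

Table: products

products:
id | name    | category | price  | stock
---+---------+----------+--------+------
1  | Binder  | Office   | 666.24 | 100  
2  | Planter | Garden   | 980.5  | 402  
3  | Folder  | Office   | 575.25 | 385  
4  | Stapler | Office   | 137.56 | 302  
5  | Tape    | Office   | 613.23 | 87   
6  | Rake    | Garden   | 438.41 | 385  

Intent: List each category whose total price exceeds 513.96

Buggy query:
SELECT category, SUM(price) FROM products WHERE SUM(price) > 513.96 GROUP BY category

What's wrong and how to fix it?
Bug: SUM(price) is an aggregate, but WHERE filters rows before aggregation

Fix: Use HAVING (which filters groups after aggregation) instead of WHERE

Corrected query:
SELECT category, SUM(price) FROM products GROUP BY category HAVING SUM(price) > 513.96

Result:
category | SUM(price)
---------+-----------
Garden   | 1418.91   
Office   | 1992.28   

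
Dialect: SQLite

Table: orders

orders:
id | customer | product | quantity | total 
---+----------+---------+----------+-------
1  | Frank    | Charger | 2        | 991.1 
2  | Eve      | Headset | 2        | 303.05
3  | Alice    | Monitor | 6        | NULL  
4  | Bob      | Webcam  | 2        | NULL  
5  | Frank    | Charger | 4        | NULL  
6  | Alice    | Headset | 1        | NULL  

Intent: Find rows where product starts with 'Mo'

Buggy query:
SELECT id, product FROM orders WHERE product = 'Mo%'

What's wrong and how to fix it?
Bug: '=' compares the literal string including the % character; pattern matching needs LIKE

Fix: Use LIKE for wildcard pattern matching

Corrected query:
SELECT id, product FROM orders WHERE product LIKE 'Mo%'

Result:
id | product
---+--------
3  | Monitor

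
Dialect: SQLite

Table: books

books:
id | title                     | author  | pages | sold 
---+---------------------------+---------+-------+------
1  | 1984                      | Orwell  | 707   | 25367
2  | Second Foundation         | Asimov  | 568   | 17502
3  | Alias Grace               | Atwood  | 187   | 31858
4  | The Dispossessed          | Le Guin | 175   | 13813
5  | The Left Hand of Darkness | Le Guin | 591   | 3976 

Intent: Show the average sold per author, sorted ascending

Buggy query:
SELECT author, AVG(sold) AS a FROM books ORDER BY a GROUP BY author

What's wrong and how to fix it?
Bug: GROUP BY must precede ORDER BY

Fix: Reorder: SELECT … FROM … GROUP BY … ORDER BY …

Corrected query:
SELECT author, AVG(sold) AS a FROM books GROUP BY author ORDER BY a

Result:
author  | a     
--------+-------
Le Guin | 8894.5
Asimov  | 17502 
Orwell  | 25367 
Atwood  | 31858 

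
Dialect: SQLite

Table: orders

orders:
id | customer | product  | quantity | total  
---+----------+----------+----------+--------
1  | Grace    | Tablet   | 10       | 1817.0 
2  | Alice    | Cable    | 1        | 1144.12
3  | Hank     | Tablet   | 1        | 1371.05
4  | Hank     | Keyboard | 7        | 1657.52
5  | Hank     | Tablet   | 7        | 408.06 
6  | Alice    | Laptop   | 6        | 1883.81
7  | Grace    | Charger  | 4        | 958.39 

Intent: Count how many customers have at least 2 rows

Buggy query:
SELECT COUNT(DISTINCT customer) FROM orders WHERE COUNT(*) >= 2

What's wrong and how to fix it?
Bug: WHERE filters individual rows, not groups, so a group-level COUNT is invalid there

Fix: Group first with HAVING COUNT(*) >= 2, then COUNT the resulting groups

Corrected query:
SELECT COUNT(*) FROM (SELECT customer FROM orders GROUP BY customer HAVING COUNT(*) >= 2)

Result:
COUNT(*)
--------
3       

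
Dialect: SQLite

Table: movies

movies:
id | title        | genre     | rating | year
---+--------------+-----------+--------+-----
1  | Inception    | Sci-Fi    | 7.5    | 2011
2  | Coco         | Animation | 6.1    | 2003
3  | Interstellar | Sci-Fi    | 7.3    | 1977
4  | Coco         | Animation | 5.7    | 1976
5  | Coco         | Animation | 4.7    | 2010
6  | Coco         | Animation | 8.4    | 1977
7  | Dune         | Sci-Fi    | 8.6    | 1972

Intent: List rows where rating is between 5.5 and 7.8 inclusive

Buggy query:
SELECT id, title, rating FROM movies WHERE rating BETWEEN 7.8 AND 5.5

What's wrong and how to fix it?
Bug: The bounds are reversed; BETWEEN a AND b requires a <= b to match anything

Fix: Write BETWEEN 5.5 AND 7.8

Corrected query:
SELECT id, title, rating FROM movies WHERE rating BETWEEN 5.5 AND 7.8

Result:
id | title        | rating
---+--------------+-------
1  | Inception    | 7.5   
2  | Coco         | 6.1   
3  | Interstellar | 7.3   
4  | Coco         | 5.7   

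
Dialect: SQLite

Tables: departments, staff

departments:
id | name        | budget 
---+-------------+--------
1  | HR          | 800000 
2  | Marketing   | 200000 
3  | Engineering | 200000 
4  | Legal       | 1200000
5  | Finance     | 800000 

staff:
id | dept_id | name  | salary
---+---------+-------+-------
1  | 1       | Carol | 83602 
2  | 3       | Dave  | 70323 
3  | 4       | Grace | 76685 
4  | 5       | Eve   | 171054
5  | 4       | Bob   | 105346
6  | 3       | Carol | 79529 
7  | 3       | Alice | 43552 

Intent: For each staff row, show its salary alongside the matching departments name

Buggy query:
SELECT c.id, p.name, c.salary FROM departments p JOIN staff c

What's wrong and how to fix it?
Bug: Missing join condition: each staff row is matched to all departments rows instead of just its own

Fix: Add ON c.dept_id = p.id to the JOIN

Corrected query:
SELECT c.id, p.name, c.salary FROM departments p JOIN staff c ON c.dept_id = p.id

Result:
id | name        | salary
---+-------------+-------
1  | HR          | 83602 
2  | Engineering | 70323 
3  | Legal       | 76685 
4  | Finance     | 171054
5  | Legal       | 105346
6  | Engineering | 79529 
7  | Engineering | 43552 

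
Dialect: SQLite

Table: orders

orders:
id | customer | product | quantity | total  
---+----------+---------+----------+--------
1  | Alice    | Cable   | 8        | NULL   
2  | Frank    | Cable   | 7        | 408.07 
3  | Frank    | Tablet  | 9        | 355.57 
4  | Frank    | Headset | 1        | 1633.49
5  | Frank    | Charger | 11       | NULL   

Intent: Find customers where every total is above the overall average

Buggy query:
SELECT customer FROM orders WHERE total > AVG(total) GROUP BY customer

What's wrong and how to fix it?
Bug: WHERE evaluates per row before aggregation, so AVG() is unavailable

Fix: Use a subquery for AVG and a HAVING MIN(...) filter so the condition holds for every row in the group

Corrected query:
SELECT customer FROM orders GROUP BY customer HAVING MIN(total) > (SELECT AVG(total) FROM orders)

Result:
(no rows)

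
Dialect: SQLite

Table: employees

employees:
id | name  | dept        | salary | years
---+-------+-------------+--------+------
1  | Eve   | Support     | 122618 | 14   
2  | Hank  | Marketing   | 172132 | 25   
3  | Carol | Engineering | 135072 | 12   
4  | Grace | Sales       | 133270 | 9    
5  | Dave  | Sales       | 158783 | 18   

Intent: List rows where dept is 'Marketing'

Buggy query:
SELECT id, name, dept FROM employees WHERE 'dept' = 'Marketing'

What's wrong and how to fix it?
Bug: Single quotes denote string literals in SQL; the column name is being compared as a constant string

Fix: Reference the column as dept without single quotes

Corrected query:
SELECT id, name, dept FROM employees WHERE dept = 'Marketing'

Result:
id | name | dept     
---+------+----------
2  | Hank | Marketing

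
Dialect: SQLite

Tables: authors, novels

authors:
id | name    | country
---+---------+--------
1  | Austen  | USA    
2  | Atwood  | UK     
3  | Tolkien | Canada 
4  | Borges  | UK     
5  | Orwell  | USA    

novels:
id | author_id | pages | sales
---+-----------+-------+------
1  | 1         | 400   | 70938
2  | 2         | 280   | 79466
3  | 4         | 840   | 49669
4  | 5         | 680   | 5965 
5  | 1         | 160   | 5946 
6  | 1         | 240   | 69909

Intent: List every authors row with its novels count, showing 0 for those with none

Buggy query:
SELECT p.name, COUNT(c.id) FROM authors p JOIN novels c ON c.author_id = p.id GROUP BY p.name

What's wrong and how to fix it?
Bug: An inner join excludes parents with zero children

Fix: Use LEFT JOIN so parents without children still appear (COUNT(c.id) gives 0)

Corrected query:
SELECT p.name, COUNT(c.id) FROM authors p LEFT JOIN novels c ON c.author_id = p.id GROUP BY p.name

Result:
name    | COUNT(c.id)
--------+------------
Atwood  | 1          
Austen  | 3          
Borges  | 1          
Orwell  | 1          
Tolkien | 0          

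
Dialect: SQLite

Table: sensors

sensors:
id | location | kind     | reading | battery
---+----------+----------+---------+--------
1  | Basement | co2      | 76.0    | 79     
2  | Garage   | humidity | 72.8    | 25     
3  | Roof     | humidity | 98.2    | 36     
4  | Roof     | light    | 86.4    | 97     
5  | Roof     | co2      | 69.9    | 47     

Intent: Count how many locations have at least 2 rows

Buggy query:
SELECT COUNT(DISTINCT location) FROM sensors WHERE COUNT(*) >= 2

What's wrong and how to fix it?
Bug: WHERE filters individual rows, not groups, so a group-level COUNT is invalid there

Fix: Use a subquery that GROUPs and filters with HAVING, then count its rows

Corrected query:
SELECT COUNT(*) FROM (SELECT location FROM sensors GROUP BY location HAVING COUNT(*) >= 2)

Result:
COUNT(*)
--------
1       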